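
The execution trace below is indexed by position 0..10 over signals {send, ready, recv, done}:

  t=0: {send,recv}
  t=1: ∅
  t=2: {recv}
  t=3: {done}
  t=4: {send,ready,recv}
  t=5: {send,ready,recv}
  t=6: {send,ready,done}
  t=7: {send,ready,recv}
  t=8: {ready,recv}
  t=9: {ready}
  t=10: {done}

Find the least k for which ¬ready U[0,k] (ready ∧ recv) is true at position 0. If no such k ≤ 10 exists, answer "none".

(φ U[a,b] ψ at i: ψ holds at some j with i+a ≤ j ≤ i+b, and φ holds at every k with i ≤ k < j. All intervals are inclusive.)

4

Need earliest j ≥ 0 with (ready ∧ recv), and ¬ready at every k in [0,j-1].
  j=0: rhs fails.
  j=1: rhs fails.
  j=2: rhs fails.
  j=3: rhs fails.
  j=4: rhs holds; lhs holds on [0,3]. k = 4.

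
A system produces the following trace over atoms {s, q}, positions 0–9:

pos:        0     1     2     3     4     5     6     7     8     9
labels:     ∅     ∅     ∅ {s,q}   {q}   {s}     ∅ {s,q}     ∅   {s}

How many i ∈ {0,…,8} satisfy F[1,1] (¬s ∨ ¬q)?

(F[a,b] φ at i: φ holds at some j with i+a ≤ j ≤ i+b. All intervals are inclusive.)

Evaluate at each i in [0,8]:
  i=0: ✓ (witness j=1)
  i=1: ✓ (witness j=2)
  i=2: ✗ (none in [3,3])
  i=3: ✓ (witness j=4)
  i=4: ✓ (witness j=5)
  i=5: ✓ (witness j=6)
  i=6: ✗ (none in [7,7])
  i=7: ✓ (witness j=8)
  i=8: ✓ (witness j=9)
Positions where it holds: {0, 1, 3, 4, 5, 7, 8} → 7.

7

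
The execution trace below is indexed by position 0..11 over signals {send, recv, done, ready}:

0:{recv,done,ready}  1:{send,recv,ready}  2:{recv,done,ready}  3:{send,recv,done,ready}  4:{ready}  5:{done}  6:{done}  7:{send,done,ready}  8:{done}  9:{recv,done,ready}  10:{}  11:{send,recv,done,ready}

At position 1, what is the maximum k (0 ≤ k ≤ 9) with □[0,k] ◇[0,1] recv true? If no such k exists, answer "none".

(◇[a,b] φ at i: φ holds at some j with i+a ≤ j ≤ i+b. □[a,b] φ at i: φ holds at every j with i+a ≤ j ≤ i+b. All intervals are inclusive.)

◇[0,1] recv must hold from j=1 onward; find where it first fails.
  j=1: holds
  j=2: holds
  j=3: holds
  j=4: fails
Holds on [1,3], so largest k = 2.

2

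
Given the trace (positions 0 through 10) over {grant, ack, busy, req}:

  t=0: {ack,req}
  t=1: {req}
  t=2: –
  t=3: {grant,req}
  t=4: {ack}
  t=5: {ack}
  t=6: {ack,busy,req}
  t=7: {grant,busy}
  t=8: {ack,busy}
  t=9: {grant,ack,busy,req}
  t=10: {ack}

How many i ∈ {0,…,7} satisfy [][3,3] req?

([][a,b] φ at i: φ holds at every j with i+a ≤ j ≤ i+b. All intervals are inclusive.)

Evaluate at each i in [0,7]:
  i=0: ✓ (all of [3,3])
  i=1: ✗ (fails at j=4)
  i=2: ✗ (fails at j=5)
  i=3: ✓ (all of [6,6])
  i=4: ✗ (fails at j=7)
  i=5: ✗ (fails at j=8)
  i=6: ✓ (all of [9,9])
  i=7: ✗ (fails at j=10)
Positions where it holds: {0, 3, 6} → 3.

3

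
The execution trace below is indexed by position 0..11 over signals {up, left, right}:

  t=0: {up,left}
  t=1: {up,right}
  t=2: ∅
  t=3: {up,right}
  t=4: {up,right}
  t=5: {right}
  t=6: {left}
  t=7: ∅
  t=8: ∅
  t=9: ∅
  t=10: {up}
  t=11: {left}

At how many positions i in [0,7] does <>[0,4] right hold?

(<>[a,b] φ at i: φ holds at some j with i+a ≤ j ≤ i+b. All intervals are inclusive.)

6

Evaluate at each i in [0,7]:
  i=0: ✓ (witness j=1)
  i=1: ✓ (witness j=1)
  i=2: ✓ (witness j=3)
  i=3: ✓ (witness j=3)
  i=4: ✓ (witness j=4)
  i=5: ✓ (witness j=5)
  i=6: ✗ (none in [6,10])
  i=7: ✗ (none in [7,11])
Positions where it holds: {0, 1, 2, 3, 4, 5} → 6.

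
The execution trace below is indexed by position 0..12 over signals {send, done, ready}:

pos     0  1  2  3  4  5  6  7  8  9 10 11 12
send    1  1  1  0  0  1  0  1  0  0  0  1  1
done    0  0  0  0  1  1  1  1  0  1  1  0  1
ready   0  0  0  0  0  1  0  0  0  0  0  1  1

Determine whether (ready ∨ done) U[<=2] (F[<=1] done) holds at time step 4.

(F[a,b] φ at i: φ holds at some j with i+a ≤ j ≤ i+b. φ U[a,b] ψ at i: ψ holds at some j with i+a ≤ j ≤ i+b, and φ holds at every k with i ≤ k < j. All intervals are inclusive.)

Need some j in [4,6] with F[<=1] done, and (ready ∨ done) at every k in [4,j-1].
  j=4: F[<=1] done holds; no prefix to check → satisfied.

Holds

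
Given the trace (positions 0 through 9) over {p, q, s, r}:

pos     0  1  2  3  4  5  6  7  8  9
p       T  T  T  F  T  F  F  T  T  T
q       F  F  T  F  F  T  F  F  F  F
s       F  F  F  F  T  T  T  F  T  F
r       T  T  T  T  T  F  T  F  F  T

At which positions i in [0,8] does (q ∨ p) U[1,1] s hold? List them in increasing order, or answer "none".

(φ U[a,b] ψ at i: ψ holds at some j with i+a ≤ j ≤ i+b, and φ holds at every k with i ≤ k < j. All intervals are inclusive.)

Evaluate at each i in [0,8]:
  i=0: ✗ (no rhs in [1,1])
  i=1: ✗ (no rhs in [2,2])
  i=2: ✗ (no rhs in [3,3])
  i=3: ✗ (lhs fails at k=3 before rhs at j=4)
  i=4: ✓ (rhs at j=5; lhs holds on [4,4])
  i=5: ✓ (rhs at j=6; lhs holds on [5,5])
  i=6: ✗ (no rhs in [7,7])
  i=7: ✓ (rhs at j=8; lhs holds on [7,7])
  i=8: ✗ (no rhs in [9,9])

4, 5, 7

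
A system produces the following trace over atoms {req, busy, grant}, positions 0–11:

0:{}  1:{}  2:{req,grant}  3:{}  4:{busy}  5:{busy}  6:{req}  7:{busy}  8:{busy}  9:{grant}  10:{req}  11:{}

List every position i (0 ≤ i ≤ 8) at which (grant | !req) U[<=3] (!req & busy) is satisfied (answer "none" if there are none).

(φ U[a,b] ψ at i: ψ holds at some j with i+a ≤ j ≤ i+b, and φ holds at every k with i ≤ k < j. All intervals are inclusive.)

1, 2, 3, 4, 5, 7, 8

Evaluate at each i in [0,8]:
  i=0: ✗ (no rhs in [0,3])
  i=1: ✓ (rhs at j=4; lhs holds on [1,3])
  i=2: ✓ (rhs at j=4; lhs holds on [2,3])
  i=3: ✓ (rhs at j=4; lhs holds on [3,3])
  i=4: ✓ (rhs at j=4)
  i=5: ✓ (rhs at j=5)
  i=6: ✗ (lhs fails at k=6 before rhs at j=7)
  i=7: ✓ (rhs at j=7)
  i=8: ✓ (rhs at j=8)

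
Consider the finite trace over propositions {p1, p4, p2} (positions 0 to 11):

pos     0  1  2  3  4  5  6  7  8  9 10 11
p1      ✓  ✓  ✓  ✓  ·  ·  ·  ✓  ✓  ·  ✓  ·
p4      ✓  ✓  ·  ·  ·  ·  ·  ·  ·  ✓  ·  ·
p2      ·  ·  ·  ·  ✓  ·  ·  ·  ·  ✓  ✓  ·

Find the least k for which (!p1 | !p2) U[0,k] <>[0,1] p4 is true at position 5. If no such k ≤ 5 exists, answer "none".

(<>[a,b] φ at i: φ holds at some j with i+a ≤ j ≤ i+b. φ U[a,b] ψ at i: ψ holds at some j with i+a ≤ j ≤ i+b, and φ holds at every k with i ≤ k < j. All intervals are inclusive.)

3

Need earliest j ≥ 5 with <>[0,1] p4, and (!p1 | !p2) at every k in [5,j-1].
  j=5: rhs fails.
  j=6: rhs fails.
  j=7: rhs fails.
  j=8: rhs holds; lhs holds on [5,7]. k = 3.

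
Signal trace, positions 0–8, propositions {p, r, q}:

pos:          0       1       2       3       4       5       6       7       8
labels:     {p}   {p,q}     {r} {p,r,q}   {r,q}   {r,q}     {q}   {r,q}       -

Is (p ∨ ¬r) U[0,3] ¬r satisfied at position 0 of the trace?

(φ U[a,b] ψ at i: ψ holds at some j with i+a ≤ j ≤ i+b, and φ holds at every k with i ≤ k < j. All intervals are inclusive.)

Need some j in [0,3] with ¬r, and (p ∨ ¬r) at every k in [0,j-1].
  j=0: ¬r holds; no prefix to check → satisfied.

Holds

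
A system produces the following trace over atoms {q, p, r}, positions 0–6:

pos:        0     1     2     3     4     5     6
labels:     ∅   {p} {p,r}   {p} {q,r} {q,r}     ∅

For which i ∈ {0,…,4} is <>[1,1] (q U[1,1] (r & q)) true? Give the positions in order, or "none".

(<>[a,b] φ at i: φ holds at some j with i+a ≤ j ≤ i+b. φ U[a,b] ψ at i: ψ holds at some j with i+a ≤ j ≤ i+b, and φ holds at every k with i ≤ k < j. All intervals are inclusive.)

3

Evaluate at each i in [0,4]:
  i=0: ✗ (none in [1,1])
  i=1: ✗ (none in [2,2])
  i=2: ✗ (none in [3,3])
  i=3: ✓ (witness j=4)
  i=4: ✗ (none in [5,5])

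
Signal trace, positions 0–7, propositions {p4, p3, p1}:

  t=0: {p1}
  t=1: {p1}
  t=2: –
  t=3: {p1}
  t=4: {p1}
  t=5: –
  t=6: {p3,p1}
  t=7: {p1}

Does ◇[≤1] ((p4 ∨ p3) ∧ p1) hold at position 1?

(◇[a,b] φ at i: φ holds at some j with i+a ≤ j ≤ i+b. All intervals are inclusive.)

False

Check ((p4 ∨ p3) ∧ p1) at each j in [1,2]:
  j=1: false
  j=2: false
No position in the window satisfies it → formula fails.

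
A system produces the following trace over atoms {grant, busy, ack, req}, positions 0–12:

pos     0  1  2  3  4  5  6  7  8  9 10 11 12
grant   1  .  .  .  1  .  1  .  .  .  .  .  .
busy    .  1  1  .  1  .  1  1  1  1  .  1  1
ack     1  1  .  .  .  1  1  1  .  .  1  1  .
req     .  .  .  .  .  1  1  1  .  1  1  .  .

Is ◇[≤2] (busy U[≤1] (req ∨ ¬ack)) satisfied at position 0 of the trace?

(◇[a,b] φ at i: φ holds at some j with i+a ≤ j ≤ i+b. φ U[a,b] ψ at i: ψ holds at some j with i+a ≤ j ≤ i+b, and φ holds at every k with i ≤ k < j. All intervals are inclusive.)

Check (busy U[≤1] (req ∨ ¬ack)) at each j in [0,2]:
  j=0: fails
  j=1: holds
  j=2: holds
Found at j=1 → formula holds.

True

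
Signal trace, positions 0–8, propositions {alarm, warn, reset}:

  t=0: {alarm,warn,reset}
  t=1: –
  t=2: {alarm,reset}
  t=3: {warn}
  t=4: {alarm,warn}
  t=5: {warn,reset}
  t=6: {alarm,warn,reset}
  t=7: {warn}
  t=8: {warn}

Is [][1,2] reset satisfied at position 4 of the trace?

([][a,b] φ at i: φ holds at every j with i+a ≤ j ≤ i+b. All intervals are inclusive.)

Check reset at every j in [5,6]:
  j=5: true
  j=6: true
All positions satisfy it → formula holds.

Holds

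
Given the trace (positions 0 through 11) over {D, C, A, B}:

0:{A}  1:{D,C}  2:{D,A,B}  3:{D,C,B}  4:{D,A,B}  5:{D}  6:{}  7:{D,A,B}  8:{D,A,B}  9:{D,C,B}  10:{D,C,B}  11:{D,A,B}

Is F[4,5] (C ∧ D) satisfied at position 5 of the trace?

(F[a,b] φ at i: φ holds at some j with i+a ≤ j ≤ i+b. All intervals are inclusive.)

Check (C ∧ D) at each j in [9,10]:
  j=9: true
  j=10: true
Found at j=9 → formula holds.

True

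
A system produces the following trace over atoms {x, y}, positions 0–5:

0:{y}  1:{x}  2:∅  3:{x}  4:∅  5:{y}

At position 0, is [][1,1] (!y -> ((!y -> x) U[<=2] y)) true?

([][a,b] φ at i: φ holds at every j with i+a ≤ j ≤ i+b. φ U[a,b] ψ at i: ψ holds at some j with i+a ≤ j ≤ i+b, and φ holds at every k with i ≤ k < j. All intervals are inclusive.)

False

Check (!y -> ((!y -> x) U[<=2] y)) at every j in [1,1]:
  j=1: antecedent true; consequent fails → ✗
Fails at j=1 → formula fails.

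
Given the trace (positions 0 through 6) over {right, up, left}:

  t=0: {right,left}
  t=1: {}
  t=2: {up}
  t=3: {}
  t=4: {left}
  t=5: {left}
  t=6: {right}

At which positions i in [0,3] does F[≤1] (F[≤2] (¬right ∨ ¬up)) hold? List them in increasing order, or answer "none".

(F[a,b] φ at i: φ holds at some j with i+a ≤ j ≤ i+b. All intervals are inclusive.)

0, 1, 2, 3

Evaluate at each i in [0,3]:
  i=0: ✓ (witness j=0)
  i=1: ✓ (witness j=1)
  i=2: ✓ (witness j=2)
  i=3: ✓ (witness j=3)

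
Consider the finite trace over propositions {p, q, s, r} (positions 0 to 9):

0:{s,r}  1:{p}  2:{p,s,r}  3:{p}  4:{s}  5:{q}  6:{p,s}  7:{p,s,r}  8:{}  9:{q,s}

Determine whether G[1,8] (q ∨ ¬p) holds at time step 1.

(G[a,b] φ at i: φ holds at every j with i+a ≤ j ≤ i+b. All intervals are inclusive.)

Check (q ∨ ¬p) at every j in [2,9]:
  j=2: false
  j=3: false
  j=4: true
  j=5: true
  j=6: false
  j=7: false
  j=8: true
  j=9: true
Fails at j=2 → formula fails.

Does not hold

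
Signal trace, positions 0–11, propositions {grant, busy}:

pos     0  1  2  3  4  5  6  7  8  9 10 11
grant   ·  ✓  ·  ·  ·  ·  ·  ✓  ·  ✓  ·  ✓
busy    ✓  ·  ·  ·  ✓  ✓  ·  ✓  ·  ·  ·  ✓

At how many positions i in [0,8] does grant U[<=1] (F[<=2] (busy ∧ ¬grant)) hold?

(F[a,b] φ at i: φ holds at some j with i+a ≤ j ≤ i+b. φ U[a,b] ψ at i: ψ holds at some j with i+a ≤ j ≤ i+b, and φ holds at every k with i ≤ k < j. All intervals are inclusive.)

Evaluate at each i in [0,8]:
  i=0: ✓ (rhs at j=0)
  i=1: ✓ (rhs at j=2; lhs holds on [1,1])
  i=2: ✓ (rhs at j=2)
  i=3: ✓ (rhs at j=3)
  i=4: ✓ (rhs at j=4)
  i=5: ✓ (rhs at j=5)
  i=6: ✗ (no rhs in [6,7])
  i=7: ✗ (no rhs in [7,8])
  i=8: ✗ (no rhs in [8,9])
Positions where it holds: {0, 1, 2, 3, 4, 5} → 6.

6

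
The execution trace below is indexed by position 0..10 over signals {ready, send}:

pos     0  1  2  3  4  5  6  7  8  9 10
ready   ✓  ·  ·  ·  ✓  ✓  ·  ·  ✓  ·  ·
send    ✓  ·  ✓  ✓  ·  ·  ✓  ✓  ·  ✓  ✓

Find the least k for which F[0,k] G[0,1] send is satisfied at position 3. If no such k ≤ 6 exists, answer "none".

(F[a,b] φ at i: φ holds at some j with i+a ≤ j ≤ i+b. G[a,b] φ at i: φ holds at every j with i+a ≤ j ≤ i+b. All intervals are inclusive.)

3

Scan j = 3,4,… for G[0,1] send:
  j=3: fails
  j=4: fails
  j=5: fails
  j=6: holds
First hit at j=6, so smallest k = 6-3 = 3.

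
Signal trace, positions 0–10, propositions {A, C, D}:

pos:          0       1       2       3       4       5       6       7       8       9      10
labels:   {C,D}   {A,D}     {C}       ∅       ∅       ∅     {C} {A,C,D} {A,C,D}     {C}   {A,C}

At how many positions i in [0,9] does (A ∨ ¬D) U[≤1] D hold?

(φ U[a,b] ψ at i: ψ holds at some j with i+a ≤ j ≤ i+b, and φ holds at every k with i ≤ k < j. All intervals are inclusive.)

Evaluate at each i in [0,9]:
  i=0: ✓ (rhs at j=0)
  i=1: ✓ (rhs at j=1)
  i=2: ✗ (no rhs in [2,3])
  i=3: ✗ (no rhs in [3,4])
  i=4: ✗ (no rhs in [4,5])
  i=5: ✗ (no rhs in [5,6])
  i=6: ✓ (rhs at j=7; lhs holds on [6,6])
  i=7: ✓ (rhs at j=7)
  i=8: ✓ (rhs at j=8)
  i=9: ✗ (no rhs in [9,10])
Positions where it holds: {0, 1, 6, 7, 8} → 5.

5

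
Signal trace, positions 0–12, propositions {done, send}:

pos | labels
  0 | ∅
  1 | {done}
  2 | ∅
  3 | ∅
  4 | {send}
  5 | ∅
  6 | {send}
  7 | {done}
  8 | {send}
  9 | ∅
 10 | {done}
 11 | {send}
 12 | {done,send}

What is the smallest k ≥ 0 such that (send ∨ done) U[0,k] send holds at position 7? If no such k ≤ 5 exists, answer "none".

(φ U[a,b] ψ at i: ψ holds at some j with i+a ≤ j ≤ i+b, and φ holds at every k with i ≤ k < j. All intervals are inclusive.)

Need earliest j ≥ 7 with send, and (send ∨ done) at every k in [7,j-1].
  j=7: rhs fails.
  j=8: rhs holds; lhs holds on [7,7]. k = 1.

1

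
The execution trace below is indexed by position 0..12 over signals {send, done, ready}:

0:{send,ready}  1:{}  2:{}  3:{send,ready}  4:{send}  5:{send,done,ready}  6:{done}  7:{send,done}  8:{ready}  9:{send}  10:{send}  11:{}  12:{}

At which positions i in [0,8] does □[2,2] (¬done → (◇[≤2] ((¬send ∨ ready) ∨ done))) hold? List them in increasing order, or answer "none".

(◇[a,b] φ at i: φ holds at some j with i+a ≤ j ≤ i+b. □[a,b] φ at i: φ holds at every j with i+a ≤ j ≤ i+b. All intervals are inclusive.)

Evaluate at each i in [0,8]:
  i=0: ✓ (all of [2,2])
  i=1: ✓ (all of [3,3])
  i=2: ✓ (all of [4,4])
  i=3: ✓ (all of [5,5])
  i=4: ✓ (all of [6,6])
  i=5: ✓ (all of [7,7])
  i=6: ✓ (all of [8,8])
  i=7: ✓ (all of [9,9])
  i=8: ✓ (all of [10,10])

0, 1, 2, 3, 4, 5, 6, 7, 8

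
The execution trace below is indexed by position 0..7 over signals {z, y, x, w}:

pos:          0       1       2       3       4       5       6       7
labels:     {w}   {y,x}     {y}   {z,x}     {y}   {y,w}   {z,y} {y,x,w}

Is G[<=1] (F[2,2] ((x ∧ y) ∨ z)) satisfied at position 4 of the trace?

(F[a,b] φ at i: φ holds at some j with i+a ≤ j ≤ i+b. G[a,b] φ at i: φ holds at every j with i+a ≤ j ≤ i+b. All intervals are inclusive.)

Yes

Check F[2,2] ((x ∧ y) ∨ z) at every j in [4,5]:
  j=4: holds (witness at 6)
  j=5: holds (witness at 7)
All positions satisfy it → formula holds.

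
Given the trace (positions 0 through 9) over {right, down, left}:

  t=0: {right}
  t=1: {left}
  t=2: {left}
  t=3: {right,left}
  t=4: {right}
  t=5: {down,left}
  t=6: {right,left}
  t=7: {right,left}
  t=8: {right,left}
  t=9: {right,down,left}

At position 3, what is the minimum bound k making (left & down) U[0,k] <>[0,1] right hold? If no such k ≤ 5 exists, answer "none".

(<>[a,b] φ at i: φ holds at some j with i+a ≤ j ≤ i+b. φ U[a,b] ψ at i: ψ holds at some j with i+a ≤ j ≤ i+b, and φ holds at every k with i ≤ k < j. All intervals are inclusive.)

0

Need earliest j ≥ 3 with <>[0,1] right, and (left & down) at every k in [3,j-1].
  j=3: rhs holds (empty prefix). k = 0.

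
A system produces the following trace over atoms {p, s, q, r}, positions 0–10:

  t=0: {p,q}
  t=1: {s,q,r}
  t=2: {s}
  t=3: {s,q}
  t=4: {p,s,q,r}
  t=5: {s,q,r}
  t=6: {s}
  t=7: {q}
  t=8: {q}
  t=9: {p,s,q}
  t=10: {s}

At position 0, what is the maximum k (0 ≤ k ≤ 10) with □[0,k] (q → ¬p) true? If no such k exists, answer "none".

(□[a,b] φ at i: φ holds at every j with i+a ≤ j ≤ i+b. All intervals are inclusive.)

(q → ¬p) must hold from j=0 onward; find where it first fails.
  j=0: fails → no k works.

none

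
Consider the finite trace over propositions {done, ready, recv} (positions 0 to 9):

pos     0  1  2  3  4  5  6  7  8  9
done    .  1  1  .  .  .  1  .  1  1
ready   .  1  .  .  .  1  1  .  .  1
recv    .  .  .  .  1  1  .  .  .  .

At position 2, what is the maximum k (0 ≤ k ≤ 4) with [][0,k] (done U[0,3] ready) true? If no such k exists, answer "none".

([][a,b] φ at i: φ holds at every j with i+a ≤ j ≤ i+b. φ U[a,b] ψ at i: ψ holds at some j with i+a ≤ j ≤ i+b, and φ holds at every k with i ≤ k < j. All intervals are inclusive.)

(done U[0,3] ready) must hold from j=2 onward; find where it first fails.
  j=2: fails → no k works.

none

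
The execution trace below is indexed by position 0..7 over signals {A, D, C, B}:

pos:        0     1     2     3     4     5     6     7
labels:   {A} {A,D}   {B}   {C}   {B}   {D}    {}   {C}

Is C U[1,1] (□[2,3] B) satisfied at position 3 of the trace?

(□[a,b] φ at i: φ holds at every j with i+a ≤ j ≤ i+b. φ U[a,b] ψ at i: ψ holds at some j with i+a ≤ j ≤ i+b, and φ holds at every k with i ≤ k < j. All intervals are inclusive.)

False

Need some j in [4,4] with □[2,3] B, and C at every k in [3,j-1].
  j=4: □[2,3] B — fails at 6.
No j in the window works → until fails.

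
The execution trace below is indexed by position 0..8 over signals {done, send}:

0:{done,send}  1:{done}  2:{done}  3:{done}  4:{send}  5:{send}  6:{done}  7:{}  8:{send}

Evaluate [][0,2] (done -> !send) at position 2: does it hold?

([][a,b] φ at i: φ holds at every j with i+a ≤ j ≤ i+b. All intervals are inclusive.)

Check (done -> !send) at every j in [2,4]:
  j=2: antecedent true; consequent true → ✓
  j=3: antecedent true; consequent true → ✓
  j=4: antecedent false → ✓
All positions satisfy it → formula holds.

True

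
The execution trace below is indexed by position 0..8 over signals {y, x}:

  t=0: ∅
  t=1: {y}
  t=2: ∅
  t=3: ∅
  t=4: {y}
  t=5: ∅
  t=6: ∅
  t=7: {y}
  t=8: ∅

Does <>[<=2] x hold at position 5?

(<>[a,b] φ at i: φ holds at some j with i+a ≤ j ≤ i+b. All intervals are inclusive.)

Check x at each j in [5,7]:
  j=5: false
  j=6: false
  j=7: false
No position in the window satisfies it → formula fails.

False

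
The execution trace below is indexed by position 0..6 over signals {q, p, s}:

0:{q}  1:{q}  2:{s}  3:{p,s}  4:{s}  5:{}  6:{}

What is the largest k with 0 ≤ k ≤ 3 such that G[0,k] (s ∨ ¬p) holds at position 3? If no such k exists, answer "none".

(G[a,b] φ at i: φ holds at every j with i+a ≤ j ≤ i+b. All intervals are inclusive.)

3

(s ∨ ¬p) must hold from j=3 onward; find where it first fails.
  j=3: holds
  j=4: holds
  j=5: holds
  j=6: holds
Holds through j=6; largest k = 3.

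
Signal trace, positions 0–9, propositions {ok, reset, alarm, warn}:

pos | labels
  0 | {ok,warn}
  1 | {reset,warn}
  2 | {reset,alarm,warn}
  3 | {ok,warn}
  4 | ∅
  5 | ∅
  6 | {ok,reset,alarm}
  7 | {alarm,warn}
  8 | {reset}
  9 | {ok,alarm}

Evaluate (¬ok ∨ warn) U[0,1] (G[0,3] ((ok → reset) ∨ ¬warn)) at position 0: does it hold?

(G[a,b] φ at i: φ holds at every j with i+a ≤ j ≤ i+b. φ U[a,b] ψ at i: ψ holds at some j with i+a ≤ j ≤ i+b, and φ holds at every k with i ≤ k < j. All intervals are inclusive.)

Need some j in [0,1] with G[0,3] ((ok → reset) ∨ ¬warn), and (¬ok ∨ warn) at every k in [0,j-1].
  j=0: G[0,3] ((ok → reset) ∨ ¬warn) — fails at 0.
  j=1: G[0,3] ((ok → reset) ∨ ¬warn) — fails at 3.
No j in the window works → until fails.

No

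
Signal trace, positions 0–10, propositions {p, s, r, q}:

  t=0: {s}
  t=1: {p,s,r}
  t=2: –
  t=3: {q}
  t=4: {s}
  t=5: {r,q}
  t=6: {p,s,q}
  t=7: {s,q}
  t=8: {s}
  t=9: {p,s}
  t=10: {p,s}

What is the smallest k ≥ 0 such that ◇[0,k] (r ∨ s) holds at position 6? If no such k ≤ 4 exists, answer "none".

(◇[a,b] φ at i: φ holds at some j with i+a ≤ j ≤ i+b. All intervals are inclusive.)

Scan j = 6,7,… for (r ∨ s):
  j=6: holds
First hit at j=6, so smallest k = 6-6 = 0.

0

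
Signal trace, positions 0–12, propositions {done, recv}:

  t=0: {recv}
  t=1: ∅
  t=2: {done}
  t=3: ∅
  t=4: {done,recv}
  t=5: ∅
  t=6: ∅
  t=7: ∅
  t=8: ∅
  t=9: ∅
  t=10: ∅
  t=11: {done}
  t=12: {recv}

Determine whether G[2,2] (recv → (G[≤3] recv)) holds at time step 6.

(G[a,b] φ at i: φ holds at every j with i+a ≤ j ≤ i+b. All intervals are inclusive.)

Yes

Check (recv → (G[≤3] recv)) at every j in [8,8]:
  j=8: antecedent false → ✓
All positions satisfy it → formula holds.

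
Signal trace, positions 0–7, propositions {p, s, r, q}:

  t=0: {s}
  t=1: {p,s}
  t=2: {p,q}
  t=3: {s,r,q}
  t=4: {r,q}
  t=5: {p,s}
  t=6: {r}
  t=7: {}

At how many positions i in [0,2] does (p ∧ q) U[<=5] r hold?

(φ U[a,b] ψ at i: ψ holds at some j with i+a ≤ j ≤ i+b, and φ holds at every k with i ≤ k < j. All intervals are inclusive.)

1

Evaluate at each i in [0,2]:
  i=0: ✗ (lhs fails at k=0 before rhs at j=3)
  i=1: ✗ (lhs fails at k=1 before rhs at j=3)
  i=2: ✓ (rhs at j=3; lhs holds on [2,2])
Positions where it holds: {2} → 1.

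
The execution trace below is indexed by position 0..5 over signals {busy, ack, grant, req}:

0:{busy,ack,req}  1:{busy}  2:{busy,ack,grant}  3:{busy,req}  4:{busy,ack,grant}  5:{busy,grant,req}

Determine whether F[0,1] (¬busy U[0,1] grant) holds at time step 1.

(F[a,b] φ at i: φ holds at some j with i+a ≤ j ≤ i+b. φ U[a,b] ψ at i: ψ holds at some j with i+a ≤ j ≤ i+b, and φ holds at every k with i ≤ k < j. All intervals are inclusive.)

Check (¬busy U[0,1] grant) at each j in [1,2]:
  j=1: fails
  j=2: holds
Found at j=2 → formula holds.

Yes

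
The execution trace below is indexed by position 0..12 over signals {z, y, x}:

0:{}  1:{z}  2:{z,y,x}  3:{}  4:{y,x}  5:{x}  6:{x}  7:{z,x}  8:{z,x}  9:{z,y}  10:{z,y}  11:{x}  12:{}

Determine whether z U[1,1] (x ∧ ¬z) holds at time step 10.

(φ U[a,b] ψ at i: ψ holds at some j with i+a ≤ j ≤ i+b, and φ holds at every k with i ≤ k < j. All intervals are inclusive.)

Need some j in [11,11] with (x ∧ ¬z), and z at every k in [10,j-1].
  j=11: (x ∧ ¬z) holds; z holds at every k in [10,10] → satisfied.

Holds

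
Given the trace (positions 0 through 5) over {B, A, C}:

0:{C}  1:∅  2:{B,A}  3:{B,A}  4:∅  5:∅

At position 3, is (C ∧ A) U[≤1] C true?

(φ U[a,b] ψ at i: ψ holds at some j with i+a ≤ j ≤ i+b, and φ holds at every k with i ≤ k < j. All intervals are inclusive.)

No

Need some j in [3,4] with C, and (C ∧ A) at every k in [3,j-1].
  j=3: C false.
  j=4: C false.
No j in the window works → until fails.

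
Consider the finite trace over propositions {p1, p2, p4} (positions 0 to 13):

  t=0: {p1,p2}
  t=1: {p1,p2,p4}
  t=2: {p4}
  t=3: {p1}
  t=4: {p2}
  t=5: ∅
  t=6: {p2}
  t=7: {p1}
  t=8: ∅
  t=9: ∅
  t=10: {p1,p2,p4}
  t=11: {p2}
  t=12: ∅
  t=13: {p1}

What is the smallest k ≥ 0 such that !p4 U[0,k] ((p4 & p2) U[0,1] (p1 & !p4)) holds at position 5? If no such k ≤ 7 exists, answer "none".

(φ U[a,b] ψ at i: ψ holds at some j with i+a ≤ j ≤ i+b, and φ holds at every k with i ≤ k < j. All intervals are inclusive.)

Need earliest j ≥ 5 with ((p4 & p2) U[0,1] (p1 & !p4)), and !p4 at every k in [5,j-1].
  j=5: rhs fails.
  j=6: rhs fails.
  j=7: rhs holds; lhs holds on [5,6]. k = 2.

2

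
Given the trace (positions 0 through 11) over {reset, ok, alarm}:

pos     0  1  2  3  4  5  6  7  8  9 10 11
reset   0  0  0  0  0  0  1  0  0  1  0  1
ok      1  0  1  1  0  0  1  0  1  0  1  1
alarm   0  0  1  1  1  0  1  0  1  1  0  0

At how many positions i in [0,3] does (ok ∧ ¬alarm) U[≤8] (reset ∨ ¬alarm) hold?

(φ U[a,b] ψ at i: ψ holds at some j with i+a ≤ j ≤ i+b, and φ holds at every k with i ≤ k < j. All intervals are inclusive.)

2

Evaluate at each i in [0,3]:
  i=0: ✓ (rhs at j=0)
  i=1: ✓ (rhs at j=1)
  i=2: ✗ (lhs fails at k=2 before rhs at j=5)
  i=3: ✗ (lhs fails at k=3 before rhs at j=5)
Positions where it holds: {0, 1} → 2.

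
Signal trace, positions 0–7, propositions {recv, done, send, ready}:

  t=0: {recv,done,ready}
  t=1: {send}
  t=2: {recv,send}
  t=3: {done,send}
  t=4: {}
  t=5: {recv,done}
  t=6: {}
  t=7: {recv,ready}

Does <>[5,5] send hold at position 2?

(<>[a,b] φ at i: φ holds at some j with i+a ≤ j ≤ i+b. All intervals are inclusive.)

Does not hold

Check send at each j in [7,7]:
  j=7: false
No position in the window satisfies it → formula fails.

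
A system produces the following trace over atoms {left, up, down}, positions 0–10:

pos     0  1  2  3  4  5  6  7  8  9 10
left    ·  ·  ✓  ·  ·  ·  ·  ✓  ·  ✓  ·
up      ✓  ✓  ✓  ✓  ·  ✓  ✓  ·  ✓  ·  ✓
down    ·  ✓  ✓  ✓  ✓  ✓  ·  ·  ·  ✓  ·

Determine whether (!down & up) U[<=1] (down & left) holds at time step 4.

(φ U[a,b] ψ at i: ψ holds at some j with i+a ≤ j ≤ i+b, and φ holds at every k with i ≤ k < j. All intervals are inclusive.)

False

Need some j in [4,5] with (down & left), and (!down & up) at every k in [4,j-1].
  j=4: (down & left) false.
  j=5: (down & left) false.
No j in the window works → until fails.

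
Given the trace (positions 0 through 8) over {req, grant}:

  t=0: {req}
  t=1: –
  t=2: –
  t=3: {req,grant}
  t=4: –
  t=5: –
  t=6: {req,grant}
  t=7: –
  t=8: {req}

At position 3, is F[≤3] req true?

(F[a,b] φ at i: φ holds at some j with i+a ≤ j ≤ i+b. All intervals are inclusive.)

Check req at each j in [3,6]:
  j=3: true
  j=4: false
  j=5: false
  j=6: true
Found at j=3 → formula holds.

Holds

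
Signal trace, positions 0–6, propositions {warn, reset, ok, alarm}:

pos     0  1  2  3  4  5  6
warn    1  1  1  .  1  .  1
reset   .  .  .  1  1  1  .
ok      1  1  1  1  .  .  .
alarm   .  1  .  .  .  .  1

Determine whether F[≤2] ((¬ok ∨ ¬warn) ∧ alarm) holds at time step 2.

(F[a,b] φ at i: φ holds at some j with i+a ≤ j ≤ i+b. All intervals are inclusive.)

Check ((¬ok ∨ ¬warn) ∧ alarm) at each j in [2,4]:
  j=2: false
  j=3: false
  j=4: false
No position in the window satisfies it → formula fails.

No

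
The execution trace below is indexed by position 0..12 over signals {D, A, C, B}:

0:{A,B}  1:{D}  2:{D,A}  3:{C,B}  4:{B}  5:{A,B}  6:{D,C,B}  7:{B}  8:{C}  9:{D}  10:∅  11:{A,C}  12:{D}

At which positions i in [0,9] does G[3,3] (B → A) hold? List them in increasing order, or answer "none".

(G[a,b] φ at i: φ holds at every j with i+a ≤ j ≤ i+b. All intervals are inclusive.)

Evaluate at each i in [0,9]:
  i=0: ✗ (fails at j=3)
  i=1: ✗ (fails at j=4)
  i=2: ✓ (all of [5,5])
  i=3: ✗ (fails at j=6)
  i=4: ✗ (fails at j=7)
  i=5: ✓ (all of [8,8])
  i=6: ✓ (all of [9,9])
  i=7: ✓ (all of [10,10])
  i=8: ✓ (all of [11,11])
  i=9: ✓ (all of [12,12])

2, 5, 6, 7, 8, 9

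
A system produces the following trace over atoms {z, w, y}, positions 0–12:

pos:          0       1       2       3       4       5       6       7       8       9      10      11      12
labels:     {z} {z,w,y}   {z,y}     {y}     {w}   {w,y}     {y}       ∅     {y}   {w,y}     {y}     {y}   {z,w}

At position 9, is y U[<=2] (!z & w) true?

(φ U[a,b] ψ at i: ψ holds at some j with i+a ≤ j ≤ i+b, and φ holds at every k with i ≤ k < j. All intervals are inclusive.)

Yes

Need some j in [9,11] with (!z & w), and y at every k in [9,j-1].
  j=9: (!z & w) holds; no prefix to check → satisfied.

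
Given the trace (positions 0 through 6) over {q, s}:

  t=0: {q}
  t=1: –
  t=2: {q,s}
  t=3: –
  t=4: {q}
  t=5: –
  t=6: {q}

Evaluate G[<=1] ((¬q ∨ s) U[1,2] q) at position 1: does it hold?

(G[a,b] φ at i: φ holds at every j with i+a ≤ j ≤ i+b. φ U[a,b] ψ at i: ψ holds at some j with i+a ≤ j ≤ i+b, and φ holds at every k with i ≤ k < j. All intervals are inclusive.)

Check ((¬q ∨ s) U[1,2] q) at every j in [1,2]:
  j=1: holds
  j=2: holds
All positions satisfy it → formula holds.

Yes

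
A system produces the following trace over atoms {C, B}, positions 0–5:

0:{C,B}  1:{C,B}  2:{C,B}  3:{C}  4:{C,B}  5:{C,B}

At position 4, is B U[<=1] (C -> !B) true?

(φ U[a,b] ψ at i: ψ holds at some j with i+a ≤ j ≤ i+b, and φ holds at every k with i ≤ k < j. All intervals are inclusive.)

No

Need some j in [4,5] with (C -> !B), and B at every k in [4,j-1].
  j=4: (C -> !B) false.
  j=5: (C -> !B) false.
No j in the window works → until fails.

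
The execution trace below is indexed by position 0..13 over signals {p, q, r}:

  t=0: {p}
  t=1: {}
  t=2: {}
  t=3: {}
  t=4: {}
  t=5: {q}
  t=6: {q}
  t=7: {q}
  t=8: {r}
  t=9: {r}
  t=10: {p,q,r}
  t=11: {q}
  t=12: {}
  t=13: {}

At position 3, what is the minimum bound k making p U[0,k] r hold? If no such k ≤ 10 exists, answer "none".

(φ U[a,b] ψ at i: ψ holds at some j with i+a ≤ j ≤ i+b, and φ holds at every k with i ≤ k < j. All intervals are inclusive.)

Need earliest j ≥ 3 with r, and p at every k in [3,j-1].
  j=3: rhs fails.
  j=4: rhs fails.
  j=5: rhs fails.
  j=6: rhs fails.
  j=7: rhs fails.
  j=8: rhs holds but lhs fails at k=3.
  j=9: rhs holds but lhs fails at k=3.
  j=10: rhs holds but lhs fails at k=3.
  j=11: rhs fails.
  j=12: rhs fails.
  j=13: rhs fails.
No witness within the range → none.

none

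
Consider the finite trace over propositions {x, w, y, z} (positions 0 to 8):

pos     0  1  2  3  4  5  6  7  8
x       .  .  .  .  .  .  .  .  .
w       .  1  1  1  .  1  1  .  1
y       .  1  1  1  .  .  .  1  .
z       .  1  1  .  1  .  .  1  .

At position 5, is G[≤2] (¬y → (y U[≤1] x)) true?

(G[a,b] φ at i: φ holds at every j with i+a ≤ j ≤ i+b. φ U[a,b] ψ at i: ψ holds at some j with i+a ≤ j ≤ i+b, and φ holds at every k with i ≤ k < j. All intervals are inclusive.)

False

Check (¬y → (y U[≤1] x)) at every j in [5,7]:
  j=5: antecedent true; consequent fails → ✗
  j=6: antecedent true; consequent fails → ✗
  j=7: antecedent false → ✓
Fails at j=5 → formula fails.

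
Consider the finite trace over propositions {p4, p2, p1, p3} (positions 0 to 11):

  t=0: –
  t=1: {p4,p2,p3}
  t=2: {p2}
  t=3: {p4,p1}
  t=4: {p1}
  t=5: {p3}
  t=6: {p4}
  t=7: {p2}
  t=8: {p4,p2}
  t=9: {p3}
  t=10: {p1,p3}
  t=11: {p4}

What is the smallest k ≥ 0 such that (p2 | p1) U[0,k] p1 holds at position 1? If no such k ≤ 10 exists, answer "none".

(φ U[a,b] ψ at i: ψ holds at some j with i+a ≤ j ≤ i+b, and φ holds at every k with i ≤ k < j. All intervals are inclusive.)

2

Need earliest j ≥ 1 with p1, and (p2 | p1) at every k in [1,j-1].
  j=1: rhs fails.
  j=2: rhs fails.
  j=3: rhs holds; lhs holds on [1,2]. k = 2.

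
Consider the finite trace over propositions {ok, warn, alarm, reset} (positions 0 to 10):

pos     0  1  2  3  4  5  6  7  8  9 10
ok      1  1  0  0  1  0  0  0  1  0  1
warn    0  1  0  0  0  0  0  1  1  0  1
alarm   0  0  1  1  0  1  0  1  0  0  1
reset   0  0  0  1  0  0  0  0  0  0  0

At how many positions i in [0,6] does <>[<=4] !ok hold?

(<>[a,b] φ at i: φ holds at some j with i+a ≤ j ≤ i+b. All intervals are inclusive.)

7

Evaluate at each i in [0,6]:
  i=0: ✓ (witness j=2)
  i=1: ✓ (witness j=2)
  i=2: ✓ (witness j=2)
  i=3: ✓ (witness j=3)
  i=4: ✓ (witness j=5)
  i=5: ✓ (witness j=5)
  i=6: ✓ (witness j=6)
Positions where it holds: {0, 1, 2, 3, 4, 5, 6} → 7.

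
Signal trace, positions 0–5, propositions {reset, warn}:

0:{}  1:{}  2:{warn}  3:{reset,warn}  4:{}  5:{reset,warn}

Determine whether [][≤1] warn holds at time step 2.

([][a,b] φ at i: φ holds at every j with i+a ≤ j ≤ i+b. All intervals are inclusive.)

Check warn at every j in [2,3]:
  j=2: true
  j=3: true
All positions satisfy it → formula holds.

Holds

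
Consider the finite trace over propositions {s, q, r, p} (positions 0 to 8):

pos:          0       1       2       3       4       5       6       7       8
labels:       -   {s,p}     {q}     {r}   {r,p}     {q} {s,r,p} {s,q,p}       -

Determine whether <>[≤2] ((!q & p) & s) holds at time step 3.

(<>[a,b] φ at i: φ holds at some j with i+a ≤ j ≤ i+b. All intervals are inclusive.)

No

Check ((!q & p) & s) at each j in [3,5]:
  j=3: false
  j=4: false
  j=5: false
No position in the window satisfies it → formula fails.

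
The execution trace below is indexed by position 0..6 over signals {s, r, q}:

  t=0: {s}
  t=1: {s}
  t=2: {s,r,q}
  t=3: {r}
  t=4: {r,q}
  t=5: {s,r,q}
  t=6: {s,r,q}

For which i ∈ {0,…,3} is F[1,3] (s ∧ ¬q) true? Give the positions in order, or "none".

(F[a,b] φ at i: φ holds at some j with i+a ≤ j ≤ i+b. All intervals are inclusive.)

0

Evaluate at each i in [0,3]:
  i=0: ✓ (witness j=1)
  i=1: ✗ (none in [2,4])
  i=2: ✗ (none in [3,5])
  i=3: ✗ (none in [4,6])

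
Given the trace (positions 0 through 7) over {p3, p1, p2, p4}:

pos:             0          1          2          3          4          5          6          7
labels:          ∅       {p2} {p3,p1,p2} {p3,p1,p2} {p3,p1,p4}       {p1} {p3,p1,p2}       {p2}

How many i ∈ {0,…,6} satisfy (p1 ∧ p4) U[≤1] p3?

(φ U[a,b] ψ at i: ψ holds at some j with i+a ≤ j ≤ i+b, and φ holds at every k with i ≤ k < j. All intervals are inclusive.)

Evaluate at each i in [0,6]:
  i=0: ✗ (no rhs in [0,1])
  i=1: ✗ (lhs fails at k=1 before rhs at j=2)
  i=2: ✓ (rhs at j=2)
  i=3: ✓ (rhs at j=3)
  i=4: ✓ (rhs at j=4)
  i=5: ✗ (lhs fails at k=5 before rhs at j=6)
  i=6: ✓ (rhs at j=6)
Positions where it holds: {2, 3, 4, 6} → 4.

4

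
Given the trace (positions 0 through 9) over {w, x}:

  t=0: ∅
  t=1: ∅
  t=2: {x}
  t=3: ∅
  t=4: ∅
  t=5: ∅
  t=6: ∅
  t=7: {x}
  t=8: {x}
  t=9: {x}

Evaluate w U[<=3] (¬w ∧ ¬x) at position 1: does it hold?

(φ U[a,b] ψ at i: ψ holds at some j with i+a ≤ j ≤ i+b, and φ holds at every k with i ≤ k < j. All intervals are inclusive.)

True

Need some j in [1,4] with (¬w ∧ ¬x), and w at every k in [1,j-1].
  j=1: (¬w ∧ ¬x) holds; no prefix to check → satisfied.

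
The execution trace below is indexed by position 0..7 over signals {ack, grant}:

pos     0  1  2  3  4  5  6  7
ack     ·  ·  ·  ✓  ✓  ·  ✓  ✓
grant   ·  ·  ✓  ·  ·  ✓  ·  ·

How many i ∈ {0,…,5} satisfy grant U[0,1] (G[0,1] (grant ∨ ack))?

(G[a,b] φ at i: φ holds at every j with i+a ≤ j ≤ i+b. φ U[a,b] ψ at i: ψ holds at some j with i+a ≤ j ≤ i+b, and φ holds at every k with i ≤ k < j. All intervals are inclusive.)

4

Evaluate at each i in [0,5]:
  i=0: ✗ (no rhs in [0,1])
  i=1: ✗ (lhs fails at k=1 before rhs at j=2)
  i=2: ✓ (rhs at j=2)
  i=3: ✓ (rhs at j=3)
  i=4: ✓ (rhs at j=4)
  i=5: ✓ (rhs at j=5)
Positions where it holds: {2, 3, 4, 5} → 4.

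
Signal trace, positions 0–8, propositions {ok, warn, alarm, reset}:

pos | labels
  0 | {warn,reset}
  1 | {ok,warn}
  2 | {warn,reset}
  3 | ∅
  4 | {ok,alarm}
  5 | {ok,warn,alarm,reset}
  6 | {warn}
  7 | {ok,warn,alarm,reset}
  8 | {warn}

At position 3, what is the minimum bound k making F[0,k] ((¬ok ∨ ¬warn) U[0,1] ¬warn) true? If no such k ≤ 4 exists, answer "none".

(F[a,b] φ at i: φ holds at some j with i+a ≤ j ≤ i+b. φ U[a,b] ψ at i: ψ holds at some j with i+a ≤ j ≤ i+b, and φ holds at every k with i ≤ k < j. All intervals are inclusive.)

0

Scan j = 3,4,… for ((¬ok ∨ ¬warn) U[0,1] ¬warn):
  j=3: holds
First hit at j=3, so smallest k = 3-3 = 0.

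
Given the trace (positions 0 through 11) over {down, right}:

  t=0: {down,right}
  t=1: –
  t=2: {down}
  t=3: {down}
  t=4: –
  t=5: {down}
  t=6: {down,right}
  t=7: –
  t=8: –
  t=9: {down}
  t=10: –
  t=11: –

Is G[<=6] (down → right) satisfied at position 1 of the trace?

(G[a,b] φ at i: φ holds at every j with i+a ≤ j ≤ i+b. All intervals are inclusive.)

False

Check (down → right) at every j in [1,7]:
  j=1: antecedent false → ✓
  j=2: antecedent true; consequent false → ✗
  j=3: antecedent true; consequent false → ✗
  j=4: antecedent false → ✓
  j=5: antecedent true; consequent false → ✗
  j=6: antecedent true; consequent true → ✓
  j=7: antecedent false → ✓
Fails at j=2 → formula fails.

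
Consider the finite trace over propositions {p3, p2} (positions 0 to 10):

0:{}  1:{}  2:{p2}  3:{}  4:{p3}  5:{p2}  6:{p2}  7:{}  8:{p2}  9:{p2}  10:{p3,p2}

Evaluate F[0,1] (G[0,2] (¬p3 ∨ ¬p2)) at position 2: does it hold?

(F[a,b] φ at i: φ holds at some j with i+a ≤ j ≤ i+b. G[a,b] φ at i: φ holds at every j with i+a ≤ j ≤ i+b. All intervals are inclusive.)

Check G[0,2] (¬p3 ∨ ¬p2) at each j in [2,3]:
  j=2: holds on [2,4]
  j=3: holds on [3,5]
Found at j=2 → formula holds.

Yes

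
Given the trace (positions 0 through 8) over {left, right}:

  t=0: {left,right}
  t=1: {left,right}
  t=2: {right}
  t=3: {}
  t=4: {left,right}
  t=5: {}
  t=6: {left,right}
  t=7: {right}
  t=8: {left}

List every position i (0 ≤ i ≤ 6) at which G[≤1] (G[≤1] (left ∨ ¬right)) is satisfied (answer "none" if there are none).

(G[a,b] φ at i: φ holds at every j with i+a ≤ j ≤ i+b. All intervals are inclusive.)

3, 4

Evaluate at each i in [0,6]:
  i=0: ✗ (fails at j=1)
  i=1: ✗ (fails at j=1)
  i=2: ✗ (fails at j=2)
  i=3: ✓ (all of [3,4])
  i=4: ✓ (all of [4,5])
  i=5: ✗ (fails at j=6)
  i=6: ✗ (fails at j=6)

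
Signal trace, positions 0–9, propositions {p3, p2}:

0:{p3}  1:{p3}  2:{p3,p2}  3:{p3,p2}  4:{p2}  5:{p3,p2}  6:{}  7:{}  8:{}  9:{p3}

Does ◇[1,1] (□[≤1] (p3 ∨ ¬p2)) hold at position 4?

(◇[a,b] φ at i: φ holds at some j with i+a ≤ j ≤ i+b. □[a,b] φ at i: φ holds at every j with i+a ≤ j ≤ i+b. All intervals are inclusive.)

True

Check □[≤1] (p3 ∨ ¬p2) at each j in [5,5]:
  j=5: holds on [5,6]
Found at j=5 → formula holds.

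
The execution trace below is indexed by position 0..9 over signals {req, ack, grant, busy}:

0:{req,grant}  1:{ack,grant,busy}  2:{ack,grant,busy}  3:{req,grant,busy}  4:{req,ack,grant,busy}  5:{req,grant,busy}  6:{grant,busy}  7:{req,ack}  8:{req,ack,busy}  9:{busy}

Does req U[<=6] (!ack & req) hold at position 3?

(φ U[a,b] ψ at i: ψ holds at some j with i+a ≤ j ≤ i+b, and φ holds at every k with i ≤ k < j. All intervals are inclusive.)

True

Need some j in [3,9] with (!ack & req), and req at every k in [3,j-1].
  j=3: (!ack & req) holds; no prefix to check → satisfied.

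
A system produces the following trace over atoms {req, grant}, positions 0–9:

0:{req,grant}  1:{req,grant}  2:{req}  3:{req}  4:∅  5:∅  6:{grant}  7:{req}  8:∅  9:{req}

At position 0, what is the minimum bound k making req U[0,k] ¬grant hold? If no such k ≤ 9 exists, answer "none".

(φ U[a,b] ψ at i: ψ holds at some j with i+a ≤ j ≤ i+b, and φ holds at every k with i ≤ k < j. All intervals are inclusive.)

Need earliest j ≥ 0 with ¬grant, and req at every k in [0,j-1].
  j=0: rhs fails.
  j=1: rhs fails.
  j=2: rhs holds; lhs holds on [0,1]. k = 2.

2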